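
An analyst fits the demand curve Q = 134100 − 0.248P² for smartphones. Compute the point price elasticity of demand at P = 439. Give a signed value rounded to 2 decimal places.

dQ/dP = −2·0.248·P = -217.744. At P = 439, Q = 86305.192.
Ed = (dQ/dP)·(P/Q) = (-217.744) × (439/86305.192) = -1.1075…

-1.11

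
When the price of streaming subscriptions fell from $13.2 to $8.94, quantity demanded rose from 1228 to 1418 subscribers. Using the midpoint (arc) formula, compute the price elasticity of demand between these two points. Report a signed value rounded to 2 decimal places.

-0.37

%ΔQ = (1418 − 1228) / [(1228 + 1418)/2] = 190/1323 = 0.143613…
%ΔP = (8.94 − 13.2) / [(13.2 + 8.94)/2] = -4.26/11.07 = -0.384823…
Arc Ed = %ΔQ / %ΔP = (190/1323) / (-4.26/11.07) = -0.3731…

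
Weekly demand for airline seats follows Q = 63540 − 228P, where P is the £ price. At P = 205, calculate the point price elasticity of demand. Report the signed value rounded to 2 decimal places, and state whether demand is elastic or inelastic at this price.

dQ/dP = −228. At P = 205, Q = 63540 − 228(205) = 16800.
Ed = (dQ/dP)·(P/Q) = −228 × (205/16800) = -2.7821…
|Ed| = 2.78 > 1, so demand is elastic.

-2.78; elastic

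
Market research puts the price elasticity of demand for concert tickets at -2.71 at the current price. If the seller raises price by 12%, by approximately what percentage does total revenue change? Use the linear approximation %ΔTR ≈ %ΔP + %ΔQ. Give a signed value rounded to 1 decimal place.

%ΔQ ≈ Ed × %ΔP = (-2.71) × (+12%) = -32.5200%
%ΔTR ≈ %ΔP + %ΔQ = (+12%) + (-32.5200%) = -20.5200%

-20.5%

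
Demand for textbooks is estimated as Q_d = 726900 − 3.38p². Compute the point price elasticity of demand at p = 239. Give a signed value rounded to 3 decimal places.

-0.723

dQ_d/dp = −2·3.38·p = -1615.64. At p = 239, Q_d = 533831.02.
Ed = (dQ_d/dp)·(p/Q_d) = (-1615.64) × (239/533831.02) = -0.72333…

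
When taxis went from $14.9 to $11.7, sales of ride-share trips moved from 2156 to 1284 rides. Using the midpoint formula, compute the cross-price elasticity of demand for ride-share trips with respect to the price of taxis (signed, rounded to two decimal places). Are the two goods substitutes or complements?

2.11; substitutes

%ΔQ_{ride-share trips} = (1284 − 2156)/avg = -872/1720 = -0.506976…
%ΔP_{taxis} = (11.7 − 14.9)/avg = -3.2/13.3 = -0.240601…
E_cross = (-872/1720) / (-3.2/13.3) = 2.1071…
E_cross > 0 ⇒ the goods are substitutes.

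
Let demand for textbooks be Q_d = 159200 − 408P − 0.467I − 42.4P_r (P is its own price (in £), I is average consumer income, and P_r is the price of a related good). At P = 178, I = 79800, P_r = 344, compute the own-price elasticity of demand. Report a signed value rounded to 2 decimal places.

-2.09

At the given values, Q_d = 159200 − 408(178) − 0.467(79800) − 42.4(344) = 34723.8.
∂Q_d/∂P = −408.
E = (-408) × (178/34723.8) = -2.0914…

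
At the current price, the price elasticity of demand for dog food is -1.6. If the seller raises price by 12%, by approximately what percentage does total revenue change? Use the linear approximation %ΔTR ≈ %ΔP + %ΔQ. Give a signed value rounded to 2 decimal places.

%ΔQ ≈ Ed × %ΔP = (-1.6) × (+12%) = -19.2000%
%ΔTR ≈ %ΔP + %ΔQ = (+12%) + (-19.2000%) = -7.2000%

-7.20%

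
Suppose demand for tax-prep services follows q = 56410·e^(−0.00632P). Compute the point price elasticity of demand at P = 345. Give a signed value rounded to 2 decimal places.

-2.18

dq/dP = −0.00632·q = -40.2845. At P = 345, q = 6374.12.
Ed = (dq/dP)·(P/q) = (-40.2845) × (345/6374.12) = -2.1804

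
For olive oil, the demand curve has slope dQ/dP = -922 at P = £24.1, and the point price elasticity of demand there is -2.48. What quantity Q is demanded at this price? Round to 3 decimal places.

Ed = (dQ/dP)·(P/Q) ⇒ Q = (dQ/dP)·P/Ed = (-922)·24.1/(-2.48) = 8959.75806…

8959.758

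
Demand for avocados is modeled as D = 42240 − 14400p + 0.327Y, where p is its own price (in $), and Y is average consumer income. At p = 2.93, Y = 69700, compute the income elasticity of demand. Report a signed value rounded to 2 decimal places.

At the given values, D = 42240 − 14400(2.93) + 0.327(69700) = 22839.9.
∂D/∂Y = 0.327.
E = (0.327) × (69700/22839.9) = 0.9978…

1.00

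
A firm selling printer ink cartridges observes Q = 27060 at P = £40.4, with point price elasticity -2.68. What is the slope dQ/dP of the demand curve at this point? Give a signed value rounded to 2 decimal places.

Ed = (dQ/dP)·(P/Q) ⇒ dQ/dP = Ed·Q/P = (-2.68)·27060/40.4 = -1795.0693…

-1795.07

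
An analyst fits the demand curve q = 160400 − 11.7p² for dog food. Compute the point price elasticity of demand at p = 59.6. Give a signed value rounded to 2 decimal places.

dq/dp = −2·11.7·p = -1394.64. At p = 59.6, q = 118839.728.
Ed = (dq/dp)·(p/q) = (-1394.64) × (59.6/118839.728) = -0.6994…

-0.70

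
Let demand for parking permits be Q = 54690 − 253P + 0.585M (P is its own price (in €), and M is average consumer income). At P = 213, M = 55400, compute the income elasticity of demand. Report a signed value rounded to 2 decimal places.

0.98

At the given values, Q = 54690 − 253(213) + 0.585(55400) = 33210.
∂Q/∂M = 0.585.
E = (0.585) × (55400/33210) = 0.9758…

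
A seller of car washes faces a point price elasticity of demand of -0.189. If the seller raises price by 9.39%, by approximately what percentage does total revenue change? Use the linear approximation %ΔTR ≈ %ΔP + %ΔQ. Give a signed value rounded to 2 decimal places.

%ΔQ ≈ Ed × %ΔP = (-0.189) × (+9.39%) = -1.7747%
%ΔTR ≈ %ΔP + %ΔQ = (+9.39%) + (-1.7747%) = +7.6153%

+7.62%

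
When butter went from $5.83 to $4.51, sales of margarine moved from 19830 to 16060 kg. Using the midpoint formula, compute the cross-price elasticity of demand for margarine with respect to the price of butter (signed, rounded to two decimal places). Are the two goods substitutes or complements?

%ΔQ_{margarine} = (16060 − 19830)/avg = -3770/17945 = -0.210086…
%ΔP_{butter} = (4.51 − 5.83)/avg = -1.32/5.17 = -0.255319…
E_cross = (-3770/17945) / (-1.32/5.17) = 0.8228…
E_cross > 0 ⇒ the goods are substitutes.

0.82; substitutes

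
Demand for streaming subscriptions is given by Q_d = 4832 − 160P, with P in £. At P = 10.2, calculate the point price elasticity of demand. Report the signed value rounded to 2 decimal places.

dQ_d/dP = −160. At P = 10.2, Q_d = 4832 − 160(10.2) = 3200.
Ed = (dQ_d/dP)·(P/Q_d) = −160 × (10.2/3200) = -0.51

-0.51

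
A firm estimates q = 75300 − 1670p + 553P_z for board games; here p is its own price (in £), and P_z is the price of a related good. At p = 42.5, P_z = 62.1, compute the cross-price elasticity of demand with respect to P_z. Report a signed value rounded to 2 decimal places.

0.89

At the given values, q = 75300 − 1670(42.5) + 553(62.1) = 38666.3.
∂q/∂P_z = 553.
E = (553) × (62.1/38666.3) = 0.8881…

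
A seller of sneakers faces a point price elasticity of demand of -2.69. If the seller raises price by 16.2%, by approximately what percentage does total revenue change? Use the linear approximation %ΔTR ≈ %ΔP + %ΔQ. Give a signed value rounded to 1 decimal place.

-27.4%

%ΔQ ≈ Ed × %ΔP = (-2.69) × (+16.2%) = -43.5780%
%ΔTR ≈ %ΔP + %ΔQ = (+16.2%) + (-43.5780%) = -27.3780%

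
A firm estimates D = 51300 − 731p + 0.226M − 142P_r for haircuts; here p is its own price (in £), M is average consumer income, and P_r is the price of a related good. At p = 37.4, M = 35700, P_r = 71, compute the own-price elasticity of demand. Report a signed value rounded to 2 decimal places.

At the given values, D = 51300 − 731(37.4) + 0.226(35700) − 142(71) = 21946.8.
∂D/∂p = −731.
E = (-731) × (37.4/21946.8) = -1.2457…

-1.25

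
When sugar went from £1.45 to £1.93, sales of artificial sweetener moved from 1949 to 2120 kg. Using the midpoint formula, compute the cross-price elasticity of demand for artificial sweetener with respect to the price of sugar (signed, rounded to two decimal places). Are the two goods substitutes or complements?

%ΔQ_{artificial sweetener} = (2120 − 1949)/avg = 171/2034.5 = 0.084050…
%ΔP_{sugar} = (1.93 − 1.45)/avg = 0.48/1.69 = 0.284023…
E_cross = (171/2034.5) / (0.48/1.69) = 0.2959…
E_cross > 0 ⇒ the goods are substitutes.

0.30; substitutes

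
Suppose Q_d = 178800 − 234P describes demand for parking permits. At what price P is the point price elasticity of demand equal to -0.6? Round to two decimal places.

Ed = −234P/(178800 − 234P). Set this equal to -0.6:
234P = 0.6·(178800 − 234P) ⇒ 234P(1 + 0.6) = 0.6·178800
P = 0.6·178800 / (234·1.6) = 286.5384…

286.54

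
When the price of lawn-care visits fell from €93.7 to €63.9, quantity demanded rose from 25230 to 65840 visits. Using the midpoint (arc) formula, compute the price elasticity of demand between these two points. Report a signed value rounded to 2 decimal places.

%ΔQ = (65840 − 25230) / [(25230 + 65840)/2] = 40610/45535 = 0.891841…
%ΔP = (63.9 − 93.7) / [(93.7 + 63.9)/2] = -29.8/78.8 = -0.378172…
Arc Ed = %ΔQ / %ΔP = (40610/45535) / (-29.8/78.8) = -2.3582…

-2.36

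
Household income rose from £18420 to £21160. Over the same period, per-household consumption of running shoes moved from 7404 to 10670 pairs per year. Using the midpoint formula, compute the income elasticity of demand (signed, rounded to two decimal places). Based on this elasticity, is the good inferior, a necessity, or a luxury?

%ΔQ = (10670 − 7404)/[( 7404 + 10670)/2] = 3266/9037 = 0.361403…
%ΔIncome = (21160 − 18420)/[( 18420 + 21160)/2] = 2740/19790 = 0.138453…
E_income = (3266/9037) / (2740/19790) = 2.6102…
E_income > 1 ⇒ normal good, luxury.

2.61; luxury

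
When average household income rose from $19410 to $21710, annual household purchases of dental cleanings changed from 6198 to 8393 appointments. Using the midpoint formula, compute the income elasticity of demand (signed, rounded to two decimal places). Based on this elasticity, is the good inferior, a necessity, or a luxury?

%ΔQ = (8393 − 6198)/[( 6198 + 8393)/2] = 2195/7295.5 = 0.300870…
%ΔIncome = (21710 − 19410)/[( 19410 + 21710)/2] = 2300/20560 = 0.111867…
E_income = (2195/7295.5) / (2300/20560) = 2.6895…
E_income > 1 ⇒ normal good, luxury.

2.69; luxury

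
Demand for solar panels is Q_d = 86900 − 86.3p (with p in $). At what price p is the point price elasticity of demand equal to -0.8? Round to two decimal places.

Ed = −86.3p/(86900 − 86.3p). Set this equal to -0.8:
86.3p = 0.8·(86900 − 86.3p) ⇒ 86.3p(1 + 0.8) = 0.8·86900
p = 0.8·86900 / (86.3·1.8) = 447.5344…

447.53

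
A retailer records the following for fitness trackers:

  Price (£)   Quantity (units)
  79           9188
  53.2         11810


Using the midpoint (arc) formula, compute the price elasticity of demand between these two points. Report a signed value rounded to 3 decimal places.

%ΔQ = (11810 − 9188) / [(9188 + 11810)/2] = 2622/10499 = 0.249738…
%ΔP = (53.2 − 79) / [(79 + 53.2)/2] = -25.8/66.1 = -0.390317…
Arc Ed = %ΔQ / %ΔP = (2622/10499) / (-25.8/66.1) = -0.63983…

-0.640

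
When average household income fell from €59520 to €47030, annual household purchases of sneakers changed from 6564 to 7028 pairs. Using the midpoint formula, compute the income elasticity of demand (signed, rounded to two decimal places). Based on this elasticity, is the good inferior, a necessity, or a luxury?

%ΔQ = (7028 − 6564)/[( 6564 + 7028)/2] = 464/6796 = 0.068275…
%ΔIncome = (47030 − 59520)/[( 59520 + 47030)/2] = -12490/53275 = -0.234443…
E_income = (464/6796) / (-12490/53275) = -0.2912…
E_income < 0 ⇒ inferior good.

-0.29; inferior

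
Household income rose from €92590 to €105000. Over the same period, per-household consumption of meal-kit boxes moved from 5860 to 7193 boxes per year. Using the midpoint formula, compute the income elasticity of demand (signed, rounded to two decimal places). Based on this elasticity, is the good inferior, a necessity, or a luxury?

%ΔQ = (7193 − 5860)/[( 5860 + 7193)/2] = 1333/6526.5 = 0.204244…
%ΔIncome = (105000 − 92590)/[( 92590 + 105000)/2] = 12410/98795 = 0.125613…
E_income = (1333/6526.5) / (12410/98795) = 1.6259…
E_income > 1 ⇒ normal good, luxury.

1.63; luxury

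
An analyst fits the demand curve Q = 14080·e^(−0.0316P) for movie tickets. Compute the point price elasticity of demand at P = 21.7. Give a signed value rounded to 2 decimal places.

dQ/dP = −0.0316·Q = -224.122. At P = 21.7, Q = 7092.48.
Ed = (dQ/dP)·(P/Q) = (-224.122) × (21.7/7092.48) = -0.6857…

-0.69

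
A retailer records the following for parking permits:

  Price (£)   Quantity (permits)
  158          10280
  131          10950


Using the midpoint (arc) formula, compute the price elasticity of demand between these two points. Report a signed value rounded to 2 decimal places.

%ΔQ = (10950 − 10280) / [(10280 + 10950)/2] = 670/10615 = 0.063118…
%ΔP = (131 − 158) / [(158 + 131)/2] = -27/144.5 = -0.186851…
Arc Ed = %ΔQ / %ΔP = (670/10615) / (-27/144.5) = -0.3377…

-0.34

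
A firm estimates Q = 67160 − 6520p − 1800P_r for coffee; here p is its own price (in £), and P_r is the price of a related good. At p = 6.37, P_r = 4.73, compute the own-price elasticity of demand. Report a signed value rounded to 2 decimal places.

At the given values, Q = 67160 − 6520(6.37) − 1800(4.73) = 17113.6.
∂Q/∂p = −6520.
E = (-6520) × (6.37/17113.6) = -2.4268…

-2.43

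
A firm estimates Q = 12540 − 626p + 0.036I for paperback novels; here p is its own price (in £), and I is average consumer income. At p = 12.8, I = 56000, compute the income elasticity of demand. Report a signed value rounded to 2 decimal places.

At the given values, Q = 12540 − 626(12.8) + 0.036(56000) = 6543.2.
∂Q/∂I = 0.036.
E = (0.036) × (56000/6543.2) = 0.3081…

0.31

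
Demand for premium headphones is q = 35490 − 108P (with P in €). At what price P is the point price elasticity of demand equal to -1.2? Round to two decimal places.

179.24

Ed = −108P/(35490 − 108P). Set this equal to -1.2:
108P = 1.2·(35490 − 108P) ⇒ 108P(1 + 1.2) = 1.2·35490
P = 1.2·35490 / (108·2.2) = 179.2424…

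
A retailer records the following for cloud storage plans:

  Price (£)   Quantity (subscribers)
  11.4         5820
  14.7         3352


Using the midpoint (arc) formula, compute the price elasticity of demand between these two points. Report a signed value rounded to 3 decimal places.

-2.128

%ΔQ = (3352 − 5820) / [(5820 + 3352)/2] = -2468/4586 = -0.538159…
%ΔP = (14.7 − 11.4) / [(11.4 + 14.7)/2] = 3.3/13.05 = 0.252873…
Arc Ed = %ΔQ / %ΔP = (-2468/4586) / (3.3/13.05) = -2.12817…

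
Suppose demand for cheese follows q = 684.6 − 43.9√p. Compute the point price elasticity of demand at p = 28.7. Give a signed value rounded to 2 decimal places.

-0.26

dq/dp = −43.9/(2√p) = -4.09726. At p = 28.7, q = 449.417.
Ed = (dq/dp)·(p/q) = (-4.09726) × (28.7/449.417) = -0.2616…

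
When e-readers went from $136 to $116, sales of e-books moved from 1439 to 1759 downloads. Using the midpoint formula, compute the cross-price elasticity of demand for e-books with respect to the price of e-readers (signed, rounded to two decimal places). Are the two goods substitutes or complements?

-1.26; complements

%ΔQ_{e-books} = (1759 − 1439)/avg = 320/1599 = 0.200125…
%ΔP_{e-readers} = (116 − 136)/avg = -20/126 = -0.158730…
E_cross = (320/1599) / (-20/126) = -1.2607…
E_cross < 0 ⇒ the goods are complements.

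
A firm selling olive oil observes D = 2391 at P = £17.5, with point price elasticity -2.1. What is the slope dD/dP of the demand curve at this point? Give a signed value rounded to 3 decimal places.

-286.920

Ed = (dD/dP)·(P/D) ⇒ dD/dP = Ed·D/P = (-2.1)·2391/17.5 = -286.92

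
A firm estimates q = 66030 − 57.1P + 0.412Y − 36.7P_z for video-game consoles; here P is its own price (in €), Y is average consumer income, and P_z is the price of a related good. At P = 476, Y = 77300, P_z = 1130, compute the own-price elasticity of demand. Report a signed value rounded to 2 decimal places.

-0.93

At the given values, q = 66030 − 57.1(476) + 0.412(77300) − 36.7(1130) = 29227.
∂q/∂P = −57.1.
E = (-57.1) × (476/29227) = -0.9299…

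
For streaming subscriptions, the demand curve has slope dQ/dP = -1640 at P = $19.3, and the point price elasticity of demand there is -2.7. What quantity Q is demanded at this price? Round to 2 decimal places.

11722.96

Ed = (dQ/dP)·(P/Q) ⇒ Q = (dQ/dP)·P/Ed = (-1640)·19.3/(-2.7) = 11722.9629…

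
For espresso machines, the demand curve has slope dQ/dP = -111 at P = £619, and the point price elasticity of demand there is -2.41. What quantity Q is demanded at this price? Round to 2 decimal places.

Ed = (dQ/dP)·(P/Q) ⇒ Q = (dQ/dP)·P/Ed = (-111)·619/(-2.41) = 28509.9585…

28509.96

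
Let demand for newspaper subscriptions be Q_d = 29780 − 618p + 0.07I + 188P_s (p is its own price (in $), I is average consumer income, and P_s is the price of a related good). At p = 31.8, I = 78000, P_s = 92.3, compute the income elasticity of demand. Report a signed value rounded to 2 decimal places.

At the given values, Q_d = 29780 − 618(31.8) + 0.07(78000) + 188(92.3) = 32940.
∂Q_d/∂I = 0.07.
E = (0.07) × (78000/32940) = 0.1657…

0.17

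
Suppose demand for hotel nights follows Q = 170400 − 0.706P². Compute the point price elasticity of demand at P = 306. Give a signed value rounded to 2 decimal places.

dQ/dP = −2·0.706·P = -432.072. At P = 306, Q = 104292.984.
Ed = (dQ/dP)·(P/Q) = (-432.072) × (306/104292.984) = -1.2677…

-1.27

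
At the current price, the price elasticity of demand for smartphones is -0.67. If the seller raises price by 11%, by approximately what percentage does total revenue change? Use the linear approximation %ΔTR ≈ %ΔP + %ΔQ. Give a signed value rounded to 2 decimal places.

+3.63%

%ΔQ ≈ Ed × %ΔP = (-0.67) × (+11%) = -7.3700%
%ΔTR ≈ %ΔP + %ΔQ = (+11%) + (-7.3700%) = +3.6300%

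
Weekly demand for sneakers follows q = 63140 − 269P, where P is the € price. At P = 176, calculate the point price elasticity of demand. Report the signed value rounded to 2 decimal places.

dq/dP = −269. At P = 176, q = 63140 − 269(176) = 15796.
Ed = (dq/dP)·(P/q) = −269 × (176/15796) = -2.9972…

-3.00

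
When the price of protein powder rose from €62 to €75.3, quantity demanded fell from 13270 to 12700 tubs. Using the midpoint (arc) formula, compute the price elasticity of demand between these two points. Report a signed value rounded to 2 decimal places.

%ΔQ = (12700 − 13270) / [(13270 + 12700)/2] = -570/12985 = -0.043896…
%ΔP = (75.3 − 62) / [(62 + 75.3)/2] = 13.3/68.65 = 0.193736…
Arc Ed = %ΔQ / %ΔP = (-570/12985) / (13.3/68.65) = -0.2265…

-0.23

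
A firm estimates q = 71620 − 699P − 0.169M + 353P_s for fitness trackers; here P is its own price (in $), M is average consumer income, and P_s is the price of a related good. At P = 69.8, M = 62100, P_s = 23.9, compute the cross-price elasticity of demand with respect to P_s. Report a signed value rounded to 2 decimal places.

0.41

At the given values, q = 71620 − 699(69.8) − 0.169(62100) + 353(23.9) = 20771.6.
∂q/∂P_s = 353.
E = (353) × (23.9/20771.6) = 0.4061…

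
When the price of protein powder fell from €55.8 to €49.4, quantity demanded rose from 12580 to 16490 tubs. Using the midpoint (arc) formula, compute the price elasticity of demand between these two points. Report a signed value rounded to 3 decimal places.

-2.211

%ΔQ = (16490 − 12580) / [(12580 + 16490)/2] = 3910/14535 = 0.269005…
%ΔP = (49.4 − 55.8) / [(55.8 + 49.4)/2] = -6.4/52.6 = -0.121673…
Arc Ed = %ΔQ / %ΔP = (3910/14535) / (-6.4/52.6) = -2.21089…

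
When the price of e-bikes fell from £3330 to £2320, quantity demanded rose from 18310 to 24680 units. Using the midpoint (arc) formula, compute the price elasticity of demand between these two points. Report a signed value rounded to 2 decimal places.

-0.83

%ΔQ = (24680 − 18310) / [(18310 + 24680)/2] = 6370/21495 = 0.296347…
%ΔP = (2320 − 3330) / [(3330 + 2320)/2] = -1010/2825 = -0.357522…
Arc Ed = %ΔQ / %ΔP = (6370/21495) / (-1010/2825) = -0.8288…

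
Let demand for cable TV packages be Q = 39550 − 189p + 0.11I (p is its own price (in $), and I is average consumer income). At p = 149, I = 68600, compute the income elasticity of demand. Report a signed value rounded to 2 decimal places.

At the given values, Q = 39550 − 189(149) + 0.11(68600) = 18935.
∂Q/∂I = 0.11.
E = (0.11) × (68600/18935) = 0.3985…

0.40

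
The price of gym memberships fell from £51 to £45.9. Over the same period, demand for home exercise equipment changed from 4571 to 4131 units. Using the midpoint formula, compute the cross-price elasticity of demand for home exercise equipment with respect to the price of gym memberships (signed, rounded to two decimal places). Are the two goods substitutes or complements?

%ΔQ_{home exercise equipment} = (4131 − 4571)/avg = -440/4351 = -0.101126…
%ΔP_{gym memberships} = (45.9 − 51)/avg = -5.1/48.45 = -0.105263…
E_cross = (-440/4351) / (-5.1/48.45) = 0.9606…
E_cross > 0 ⇒ the goods are substitutes.

0.96; substitutes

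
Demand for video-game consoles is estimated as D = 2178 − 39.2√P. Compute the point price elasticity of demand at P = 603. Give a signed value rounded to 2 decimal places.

-0.40

dD/dP = −39.2/(2√P) = -0.798174. At P = 603, D = 1215.4.
Ed = (dD/dP)·(P/D) = (-0.798174) × (603/1215.4) = -0.3959…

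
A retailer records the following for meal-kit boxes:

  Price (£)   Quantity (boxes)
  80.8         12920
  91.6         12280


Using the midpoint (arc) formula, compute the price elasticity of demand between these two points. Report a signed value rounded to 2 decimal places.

-0.41

%ΔQ = (12280 − 12920) / [(12920 + 12280)/2] = -640/12600 = -0.050793…
%ΔP = (91.6 − 80.8) / [(80.8 + 91.6)/2] = 10.8/86.2 = 0.125290…
Arc Ed = %ΔQ / %ΔP = (-640/12600) / (10.8/86.2) = -0.4054…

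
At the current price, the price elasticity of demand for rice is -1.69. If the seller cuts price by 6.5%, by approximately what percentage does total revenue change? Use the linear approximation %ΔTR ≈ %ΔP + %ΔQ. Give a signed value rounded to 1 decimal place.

+4.5%

%ΔQ ≈ Ed × %ΔP = (-1.69) × (-6.5%) = +10.9850%
%ΔTR ≈ %ΔP + %ΔQ = (-6.5%) + (+10.9850%) = +4.4850%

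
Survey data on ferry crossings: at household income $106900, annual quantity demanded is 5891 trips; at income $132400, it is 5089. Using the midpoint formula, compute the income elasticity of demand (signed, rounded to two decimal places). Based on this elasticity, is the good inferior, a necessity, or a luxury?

-0.69; inferior

%ΔQ = (5089 − 5891)/[( 5891 + 5089)/2] = -802/5490 = -0.146083…
%ΔIncome = (132400 − 106900)/[( 106900 + 132400)/2] = 25500/119650 = 0.213121…
E_income = (-802/5490) / (25500/119650) = -0.6854…
E_income < 0 ⇒ inferior good.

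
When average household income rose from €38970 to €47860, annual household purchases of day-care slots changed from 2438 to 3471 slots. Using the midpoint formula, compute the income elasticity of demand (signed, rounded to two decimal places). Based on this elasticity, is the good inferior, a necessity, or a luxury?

1.71; luxury

%ΔQ = (3471 − 2438)/[( 2438 + 3471)/2] = 1033/2954.5 = 0.349636…
%ΔIncome = (47860 − 38970)/[( 38970 + 47860)/2] = 8890/43415 = 0.204767…
E_income = (1033/2954.5) / (8890/43415) = 1.7074…
E_income > 1 ⇒ normal good, luxury.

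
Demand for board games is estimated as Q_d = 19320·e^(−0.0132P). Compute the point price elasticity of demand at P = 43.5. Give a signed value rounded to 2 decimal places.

-0.57

dQ_d/dP = −0.0132·Q_d = -143.618. At P = 43.5, Q_d = 10880.2.
Ed = (dQ_d/dP)·(P/Q_d) = (-143.618) × (43.5/10880.2) = -0.5742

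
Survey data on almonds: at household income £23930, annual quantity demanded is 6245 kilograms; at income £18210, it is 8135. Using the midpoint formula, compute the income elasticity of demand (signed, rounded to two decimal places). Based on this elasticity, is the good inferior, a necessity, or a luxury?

-0.97; inferior

%ΔQ = (8135 − 6245)/[( 6245 + 8135)/2] = 1890/7190 = 0.262865…
%ΔIncome = (18210 − 23930)/[( 23930 + 18210)/2] = -5720/21070 = -0.271476…
E_income = (1890/7190) / (-5720/21070) = -0.9682…
E_income < 0 ⇒ inferior good.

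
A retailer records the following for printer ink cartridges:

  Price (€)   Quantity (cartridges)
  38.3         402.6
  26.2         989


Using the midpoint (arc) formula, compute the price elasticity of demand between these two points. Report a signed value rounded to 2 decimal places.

%ΔQ = (989 − 402.6) / [(402.6 + 989)/2] = 586.4/695.8 = 0.842770…
%ΔP = (26.2 − 38.3) / [(38.3 + 26.2)/2] = -12.1/32.25 = -0.375193…
Arc Ed = %ΔQ / %ΔP = (586.4/695.8) / (-12.1/32.25) = -2.2462…

-2.25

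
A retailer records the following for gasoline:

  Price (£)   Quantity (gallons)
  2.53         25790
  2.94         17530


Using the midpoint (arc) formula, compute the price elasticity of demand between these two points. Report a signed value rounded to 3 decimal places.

%ΔQ = (17530 − 25790) / [(25790 + 17530)/2] = -8260/21660 = -0.381348…
%ΔP = (2.94 − 2.53) / [(2.53 + 2.94)/2] = 0.41/2.735 = 0.149908…
Arc Ed = %ΔQ / %ΔP = (-8260/21660) / (0.41/2.735) = -2.54387…

-2.544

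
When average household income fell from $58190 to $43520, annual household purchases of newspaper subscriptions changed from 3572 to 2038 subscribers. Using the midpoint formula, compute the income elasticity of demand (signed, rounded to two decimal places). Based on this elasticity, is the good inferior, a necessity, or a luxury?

%ΔQ = (2038 − 3572)/[( 3572 + 2038)/2] = -1534/2805 = -0.546880…
%ΔIncome = (43520 − 58190)/[( 58190 + 43520)/2] = -14670/50855 = -0.288467…
E_income = (-1534/2805) / (-14670/50855) = 1.8958…
E_income > 1 ⇒ normal good, luxury.

1.90; luxury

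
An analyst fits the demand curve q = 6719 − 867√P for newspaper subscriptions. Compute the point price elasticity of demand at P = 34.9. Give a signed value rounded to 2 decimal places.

-1.60

dq/dP = −867/(2√P) = -73.3798. At P = 34.9, q = 1597.09.
Ed = (dq/dP)·(P/q) = (-73.3798) × (34.9/1597.09) = -1.6035…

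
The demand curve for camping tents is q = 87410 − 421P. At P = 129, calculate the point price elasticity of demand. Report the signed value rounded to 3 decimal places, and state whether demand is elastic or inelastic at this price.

dq/dP = −421. At P = 129, q = 87410 − 421(129) = 33101.
Ed = (dq/dP)·(P/q) = −421 × (129/33101) = -1.64070…
|Ed| = 1.641 > 1, so demand is elastic.

-1.641; elastic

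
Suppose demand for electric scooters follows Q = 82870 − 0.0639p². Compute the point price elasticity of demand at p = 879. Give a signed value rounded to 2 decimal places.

-2.95

dQ/dp = −2·0.0639·p = -112.3362. At p = 879, Q = 33498.2401.
Ed = (dQ/dp)·(p/Q) = (-112.3362) × (879/33498.2401) = -2.9477…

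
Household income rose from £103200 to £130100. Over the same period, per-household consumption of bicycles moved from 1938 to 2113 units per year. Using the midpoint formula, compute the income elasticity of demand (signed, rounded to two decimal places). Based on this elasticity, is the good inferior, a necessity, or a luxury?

0.37; necessity

%ΔQ = (2113 − 1938)/[( 1938 + 2113)/2] = 175/2025.5 = 0.086398…
%ΔIncome = (130100 − 103200)/[( 103200 + 130100)/2] = 26900/116650 = 0.230604…
E_income = (175/2025.5) / (26900/116650) = 0.3746…
0 < E_income < 1 ⇒ normal good, necessity.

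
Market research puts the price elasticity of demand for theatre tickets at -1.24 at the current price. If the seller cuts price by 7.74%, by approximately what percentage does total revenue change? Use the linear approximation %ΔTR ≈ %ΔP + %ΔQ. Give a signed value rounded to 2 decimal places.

+1.86%

%ΔQ ≈ Ed × %ΔP = (-1.24) × (-7.74%) = +9.5976%
%ΔTR ≈ %ΔP + %ΔQ = (-7.74%) + (+9.5976%) = +1.8576%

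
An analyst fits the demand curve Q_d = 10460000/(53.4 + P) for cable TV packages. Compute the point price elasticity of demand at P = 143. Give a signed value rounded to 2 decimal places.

-0.73

dQ_d/dP = −10460000/(53.4 + P)² = -271.174. At P = 143, Q_d = 53258.7.
Ed = (dQ_d/dP)·(P/Q_d) = (-271.174) × (143/53258.7) = -0.7281…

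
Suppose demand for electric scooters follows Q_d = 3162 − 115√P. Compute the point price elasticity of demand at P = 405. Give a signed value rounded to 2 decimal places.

dQ_d/dP = −115/(2√P) = -2.8572. At P = 405, Q_d = 847.67.
Ed = (dQ_d/dP)·(P/Q_d) = (-2.8572) × (405/847.67) = -1.3651…

-1.37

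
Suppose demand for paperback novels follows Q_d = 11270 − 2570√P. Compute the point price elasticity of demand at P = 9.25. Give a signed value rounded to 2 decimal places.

dQ_d/dP = −2570/(2√P) = -422.505. At P = 9.25, Q_d = 3453.65.
Ed = (dQ_d/dP)·(P/Q_d) = (-422.505) × (9.25/3453.65) = -1.1316…

-1.13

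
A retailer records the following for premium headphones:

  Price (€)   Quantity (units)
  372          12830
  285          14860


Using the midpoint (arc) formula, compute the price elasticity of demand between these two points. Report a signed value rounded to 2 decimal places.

-0.55

%ΔQ = (14860 − 12830) / [(12830 + 14860)/2] = 2030/13845 = 0.146623…
%ΔP = (285 − 372) / [(372 + 285)/2] = -87/328.5 = -0.264840…
Arc Ed = %ΔQ / %ΔP = (2030/13845) / (-87/328.5) = -0.5536…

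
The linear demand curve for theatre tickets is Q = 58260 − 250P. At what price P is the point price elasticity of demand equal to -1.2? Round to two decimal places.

Ed = −250P/(58260 − 250P). Set this equal to -1.2:
250P = 1.2·(58260 − 250P) ⇒ 250P(1 + 1.2) = 1.2·58260
P = 1.2·58260 / (250·2.2) = 127.1127…

127.11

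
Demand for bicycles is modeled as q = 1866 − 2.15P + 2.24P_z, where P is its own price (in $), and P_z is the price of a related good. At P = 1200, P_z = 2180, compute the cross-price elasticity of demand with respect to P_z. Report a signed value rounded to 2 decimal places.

At the given values, q = 1866 − 2.15(1200) + 2.24(2180) = 4169.2.
∂q/∂P_z = 2.24.
E = (2.24) × (2180/4169.2) = 1.1712…

1.17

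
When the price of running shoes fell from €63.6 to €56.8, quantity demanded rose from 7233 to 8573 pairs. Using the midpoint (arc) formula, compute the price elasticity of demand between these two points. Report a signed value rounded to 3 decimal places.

%ΔQ = (8573 − 7233) / [(7233 + 8573)/2] = 1340/7903 = 0.169555…
%ΔP = (56.8 − 63.6) / [(63.6 + 56.8)/2] = -6.8/60.2 = -0.112956…
Arc Ed = %ΔQ / %ΔP = (1340/7903) / (-6.8/60.2) = -1.50106…

-1.501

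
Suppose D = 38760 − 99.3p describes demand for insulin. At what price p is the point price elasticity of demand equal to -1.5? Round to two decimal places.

Ed = −99.3p/(38760 − 99.3p). Set this equal to -1.5:
99.3p = 1.5·(38760 − 99.3p) ⇒ 99.3p(1 + 1.5) = 1.5·38760
p = 1.5·38760 / (99.3·2.5) = 234.1993…

234.20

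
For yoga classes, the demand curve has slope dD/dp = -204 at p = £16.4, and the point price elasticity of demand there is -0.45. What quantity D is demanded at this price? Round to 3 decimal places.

Ed = (dD/dp)·(p/D) ⇒ D = (dD/dp)·p/Ed = (-204)·16.4/(-0.45) = 7434.66666…

7434.667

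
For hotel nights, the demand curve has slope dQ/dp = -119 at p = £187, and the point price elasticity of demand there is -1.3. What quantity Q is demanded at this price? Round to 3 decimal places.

17117.692

Ed = (dQ/dp)·(p/Q) ⇒ Q = (dQ/dp)·p/Ed = (-119)·187/(-1.3) = 17117.69230…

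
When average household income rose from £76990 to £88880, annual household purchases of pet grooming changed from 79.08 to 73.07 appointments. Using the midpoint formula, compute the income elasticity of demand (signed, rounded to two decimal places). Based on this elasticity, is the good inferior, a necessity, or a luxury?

%ΔQ = (73.07 − 79.08)/[( 79.08 + 73.07)/2] = -6.01/76.075 = -0.079000…
%ΔIncome = (88880 − 76990)/[( 76990 + 88880)/2] = 11890/82935 = 0.143365…
E_income = (-6.01/76.075) / (11890/82935) = -0.5510…
E_income < 0 ⇒ inferior good.

-0.55; inferior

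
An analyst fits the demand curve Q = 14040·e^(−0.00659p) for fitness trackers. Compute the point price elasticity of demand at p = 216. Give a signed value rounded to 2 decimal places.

-1.42

dQ/dp = −0.00659·Q = -22.2875. At p = 216, Q = 3382.01.
Ed = (dQ/dp)·(p/Q) = (-22.2875) × (216/3382.01) = -1.4234…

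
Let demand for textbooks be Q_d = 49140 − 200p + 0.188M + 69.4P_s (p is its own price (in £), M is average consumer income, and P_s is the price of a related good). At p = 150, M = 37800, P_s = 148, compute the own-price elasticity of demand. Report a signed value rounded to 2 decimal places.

At the given values, Q_d = 49140 − 200(150) + 0.188(37800) + 69.4(148) = 36517.6.
∂Q_d/∂p = −200.
E = (-200) × (150/36517.6) = -0.8215…

-0.82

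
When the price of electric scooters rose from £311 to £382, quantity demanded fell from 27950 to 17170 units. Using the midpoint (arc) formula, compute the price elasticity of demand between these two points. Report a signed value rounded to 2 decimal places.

-2.33

%ΔQ = (17170 − 27950) / [(27950 + 17170)/2] = -10780/22560 = -0.477836…
%ΔP = (382 − 311) / [(311 + 382)/2] = 71/346.5 = 0.204906…
Arc Ed = %ΔQ / %ΔP = (-10780/22560) / (71/346.5) = -2.3319…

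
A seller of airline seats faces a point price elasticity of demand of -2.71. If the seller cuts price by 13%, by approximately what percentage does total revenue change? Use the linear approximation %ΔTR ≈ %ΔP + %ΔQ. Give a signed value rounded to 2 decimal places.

%ΔQ ≈ Ed × %ΔP = (-2.71) × (-13%) = +35.2300%
%ΔTR ≈ %ΔP + %ΔQ = (-13%) + (+35.2300%) = +22.2300%

+22.23%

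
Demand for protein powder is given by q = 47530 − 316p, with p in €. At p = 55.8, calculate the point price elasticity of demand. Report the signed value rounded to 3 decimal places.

dq/dp = −316. At p = 55.8, q = 47530 − 316(55.8) = 29897.2.
Ed = (dq/dp)·(p/q) = −316 × (55.8/29897.2) = -0.58978…

-0.590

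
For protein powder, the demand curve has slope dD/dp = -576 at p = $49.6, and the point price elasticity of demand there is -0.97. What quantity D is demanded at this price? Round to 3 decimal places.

Ed = (dD/dp)·(p/D) ⇒ D = (dD/dp)·p/Ed = (-576)·49.6/(-0.97) = 29453.19587…

29453.196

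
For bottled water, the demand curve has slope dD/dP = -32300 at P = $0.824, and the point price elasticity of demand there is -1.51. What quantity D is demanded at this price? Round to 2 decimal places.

17625.96

Ed = (dD/dP)·(P/D) ⇒ D = (dD/dP)·P/Ed = (-32300)·0.824/(-1.51) = 17625.9602…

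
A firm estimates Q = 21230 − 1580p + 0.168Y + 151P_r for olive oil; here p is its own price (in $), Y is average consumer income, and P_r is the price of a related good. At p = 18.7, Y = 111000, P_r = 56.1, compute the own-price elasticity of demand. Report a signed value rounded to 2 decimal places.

-1.57

At the given values, Q = 21230 − 1580(18.7) + 0.168(111000) + 151(56.1) = 18803.1.
∂Q/∂p = −1580.
E = (-1580) × (18.7/18803.1) = -1.5713…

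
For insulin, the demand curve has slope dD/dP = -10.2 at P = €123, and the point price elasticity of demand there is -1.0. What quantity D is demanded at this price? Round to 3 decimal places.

Ed = (dD/dP)·(P/D) ⇒ D = (dD/dP)·P/Ed = (-10.2)·123/(-1.0) = 1254.6

1254.600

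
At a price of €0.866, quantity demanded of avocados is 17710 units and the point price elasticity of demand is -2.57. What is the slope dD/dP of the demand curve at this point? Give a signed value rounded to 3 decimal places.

-52557.390

Ed = (dD/dP)·(P/D) ⇒ dD/dP = Ed·D/P = (-2.57)·17710/0.866 = -52557.39030…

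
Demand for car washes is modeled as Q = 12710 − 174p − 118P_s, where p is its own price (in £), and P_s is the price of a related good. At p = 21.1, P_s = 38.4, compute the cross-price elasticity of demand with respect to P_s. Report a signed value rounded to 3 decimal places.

At the given values, Q = 12710 − 174(21.1) − 118(38.4) = 4507.4.
∂Q/∂P_s = -118.
E = (-118) × (38.4/4507.4) = -1.00528…

-1.005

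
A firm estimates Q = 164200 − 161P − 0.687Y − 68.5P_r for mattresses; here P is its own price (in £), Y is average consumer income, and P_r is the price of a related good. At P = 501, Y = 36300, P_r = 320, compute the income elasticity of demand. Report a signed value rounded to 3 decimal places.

-0.680

At the given values, Q = 164200 − 161(501) − 0.687(36300) − 68.5(320) = 36680.9.
∂Q/∂Y = -0.687.
E = (-0.687) × (36300/36680.9) = -0.67986…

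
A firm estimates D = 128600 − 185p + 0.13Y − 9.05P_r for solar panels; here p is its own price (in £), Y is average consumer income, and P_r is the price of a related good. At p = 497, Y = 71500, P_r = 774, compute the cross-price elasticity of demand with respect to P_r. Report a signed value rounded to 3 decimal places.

At the given values, D = 128600 − 185(497) + 0.13(71500) − 9.05(774) = 38945.3.
∂D/∂P_r = -9.05.
E = (-9.05) × (774/38945.3) = -0.17985…

-0.180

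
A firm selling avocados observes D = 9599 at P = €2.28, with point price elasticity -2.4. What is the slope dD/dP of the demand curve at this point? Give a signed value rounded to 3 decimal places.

Ed = (dD/dP)·(P/D) ⇒ dD/dP = Ed·D/P = (-2.4)·9599/2.28 = -10104.21052…

-10104.211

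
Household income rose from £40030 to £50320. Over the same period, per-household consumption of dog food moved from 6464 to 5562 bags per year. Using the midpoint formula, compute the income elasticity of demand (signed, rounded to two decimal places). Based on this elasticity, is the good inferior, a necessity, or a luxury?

%ΔQ = (5562 − 6464)/[( 6464 + 5562)/2] = -902/6013 = -0.150008…
%ΔIncome = (50320 − 40030)/[( 40030 + 50320)/2] = 10290/45175 = 0.227780…
E_income = (-902/6013) / (10290/45175) = -0.6585…
E_income < 0 ⇒ inferior good.

-0.66; inferior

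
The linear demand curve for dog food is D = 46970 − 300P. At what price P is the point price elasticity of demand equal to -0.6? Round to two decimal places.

Ed = −300P/(46970 − 300P). Set this equal to -0.6:
300P = 0.6·(46970 − 300P) ⇒ 300P(1 + 0.6) = 0.6·46970
P = 0.6·46970 / (300·1.6) = 58.7125

58.71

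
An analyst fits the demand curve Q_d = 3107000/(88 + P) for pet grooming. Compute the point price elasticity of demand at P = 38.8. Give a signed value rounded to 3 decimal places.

dQ_d/dP = −3107000/(88 + P)² = -193.243. At P = 38.8, Q_d = 24503.2.
Ed = (dQ_d/dP)·(P/Q_d) = (-193.243) × (38.8/24503.2) = -0.30599…

-0.306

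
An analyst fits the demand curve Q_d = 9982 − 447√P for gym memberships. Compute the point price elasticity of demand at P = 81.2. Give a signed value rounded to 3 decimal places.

-0.338

dQ_d/dP = −447/(2√P) = -24.8027. At P = 81.2, Q_d = 5954.04.
Ed = (dQ_d/dP)·(P/Q_d) = (-24.8027) × (81.2/5954.04) = -0.33825…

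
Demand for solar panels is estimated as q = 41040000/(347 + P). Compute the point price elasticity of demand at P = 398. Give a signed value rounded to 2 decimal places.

dq/dP = −41040000/(347 + P)² = -73.9426. At P = 398, q = 55087.2.
Ed = (dq/dP)·(P/q) = (-73.9426) × (398/55087.2) = -0.5342…

-0.53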